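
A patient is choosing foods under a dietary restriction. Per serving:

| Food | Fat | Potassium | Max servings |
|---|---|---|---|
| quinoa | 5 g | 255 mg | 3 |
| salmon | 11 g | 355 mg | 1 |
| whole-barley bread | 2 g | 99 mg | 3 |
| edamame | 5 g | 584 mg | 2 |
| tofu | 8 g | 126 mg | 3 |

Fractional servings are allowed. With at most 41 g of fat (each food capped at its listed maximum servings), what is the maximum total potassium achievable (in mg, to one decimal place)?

2552.7 mg

Potassium per g fat: edamame 116.8, quinoa 51, whole-barley bread 49.5, salmon 32.27, tofu 15.75.
Take 2 servings of edamame: uses 10 g fat, +1168.0 mg potassium (running total 1168.0 mg).
Take 3 servings of quinoa: uses 15 g fat, +765.0 mg potassium (running total 1933.0 mg).
Take 3 servings of whole-barley bread: uses 6 g fat, +297.0 mg potassium (running total 2230.0 mg).
Take 0.9091 servings of salmon: uses 10 g fat, +322.7 mg potassium (running total 2552.7 mg).
Greedy by best ratio exhausts the fat allowance optimally: 2552.7 mg.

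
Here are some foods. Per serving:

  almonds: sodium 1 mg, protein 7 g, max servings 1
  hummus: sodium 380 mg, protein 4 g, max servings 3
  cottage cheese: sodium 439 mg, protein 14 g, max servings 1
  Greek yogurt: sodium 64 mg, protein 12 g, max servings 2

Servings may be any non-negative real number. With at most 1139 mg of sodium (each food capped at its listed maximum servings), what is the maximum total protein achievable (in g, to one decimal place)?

Protein per mg sodium: almonds 7, Greek yogurt 0.1875, cottage cheese 0.03189, hummus 0.01053.
Take 1 serving of almonds: uses 1 mg sodium, +7.0 g protein (running total 7.0 g).
Take 2 servings of Greek yogurt: uses 128 mg sodium, +24.0 g protein (running total 31.0 g).
Take 1 serving of cottage cheese: uses 439 mg sodium, +14.0 g protein (running total 45.0 g).
Take 1.503 servings of hummus: uses 571 mg sodium, +6.0 g protein (running total 51.0 g).
Filling greedily by protein-per-mg sodium is optimal for one linear limit, giving 51.0 g.

51.0 g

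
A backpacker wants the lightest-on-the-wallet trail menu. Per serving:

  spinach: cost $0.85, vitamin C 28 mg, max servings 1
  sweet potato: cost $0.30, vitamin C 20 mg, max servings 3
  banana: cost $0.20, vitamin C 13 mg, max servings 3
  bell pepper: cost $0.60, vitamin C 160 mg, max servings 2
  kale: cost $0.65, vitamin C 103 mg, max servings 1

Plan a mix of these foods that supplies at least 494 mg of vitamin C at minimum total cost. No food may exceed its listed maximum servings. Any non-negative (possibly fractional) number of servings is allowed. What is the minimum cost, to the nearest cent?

$2.92

Cost per mg of vitamin C: bell pepper $0.0037, kale $0.0063, sweet potato $0.0150, banana $0.0154, spinach $0.0304.
Take 2 servings of bell pepper: +320.0 mg vitamin C for $1.20 (total $1.20, still need 174.0 mg).
Take 1 serving of kale: +103.0 mg vitamin C for $0.65 (total $1.85, still need 71.0 mg).
Take 3 servings of sweet potato: +60.0 mg vitamin C for $0.90 (total $2.75, still need 11.0 mg).
Take 0.8462 servings of banana: +11.0 mg vitamin C for $0.17 (total $2.92, still need 0.0 mg).
Filling from the cheapest source first is optimal under one linear minimum: $2.92.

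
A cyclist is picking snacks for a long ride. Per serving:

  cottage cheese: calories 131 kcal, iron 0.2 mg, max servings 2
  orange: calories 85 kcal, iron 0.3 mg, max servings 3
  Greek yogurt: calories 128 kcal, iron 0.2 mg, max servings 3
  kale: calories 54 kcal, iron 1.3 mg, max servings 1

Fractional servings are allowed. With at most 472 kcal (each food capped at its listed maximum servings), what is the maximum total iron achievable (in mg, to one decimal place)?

Iron per kcal: kale 0.02407, orange 0.003529, Greek yogurt 0.001563, cottage cheese 0.001527.
Take 1 serving of kale: uses 54 kcal, +1.3 mg iron (running total 1.3 mg).
Take 3 servings of orange: uses 255 kcal, +0.9 mg iron (running total 2.2 mg).
Take 1.273 servings of Greek yogurt: uses 163 kcal, +0.3 mg iron (running total 2.5 mg).
Filling greedily by iron-per-kcal is optimal for one linear limit, giving 2.5 mg.

2.5 mg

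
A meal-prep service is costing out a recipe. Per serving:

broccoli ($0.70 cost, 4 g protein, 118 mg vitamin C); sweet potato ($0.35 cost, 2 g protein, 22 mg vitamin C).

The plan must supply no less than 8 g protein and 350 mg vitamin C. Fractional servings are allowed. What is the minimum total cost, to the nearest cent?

broccoli only: max(8/4, 350/118) = 2.966 servings → $2.08.
sweet potato only: max(8/2, 350/22) = 15.91 servings → $5.57.
broccoli + sweet potato with both targets exact would need a negative amount; discard.
The minimum over all feasible corners is $2.08.

$2.08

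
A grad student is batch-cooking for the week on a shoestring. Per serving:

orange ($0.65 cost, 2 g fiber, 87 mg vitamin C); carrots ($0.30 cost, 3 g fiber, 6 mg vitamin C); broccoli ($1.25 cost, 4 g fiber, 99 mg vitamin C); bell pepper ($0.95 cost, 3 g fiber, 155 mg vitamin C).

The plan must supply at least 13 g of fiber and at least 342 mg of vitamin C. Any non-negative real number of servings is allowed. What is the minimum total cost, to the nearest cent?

$2.68

orange only: max(13/2, 342/87) = 6.5 servings → $4.22.
carrots only: max(13/3, 342/6) = 57 servings → $17.10.
broccoli only: max(13/4, 342/99) = 3.455 servings → $4.32.
bell pepper only: max(13/3, 342/155) = 4.333 servings → $4.12.
orange + carrots with both tight: 3.807 servings and 1.795 servings → $3.01.
orange + broccoli with both tight: 0.54 servings and 2.98 servings → $4.08.
orange + bell pepper: intersection lies outside the first quadrant.
carrots + broccoli: intersection lies outside the first quadrant.
carrots + bell pepper with both tight: 2.213 servings and 2.121 servings → $2.68.
broccoli + bell pepper with both tight: 3.062 servings and 0.2508 servings → $4.07.
So the least-cost plan costs $2.68.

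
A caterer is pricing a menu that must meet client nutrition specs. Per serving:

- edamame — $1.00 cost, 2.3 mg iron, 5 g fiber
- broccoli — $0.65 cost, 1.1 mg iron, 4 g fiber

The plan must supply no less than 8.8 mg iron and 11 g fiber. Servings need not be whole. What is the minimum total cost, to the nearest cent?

$3.83

Check every corner: each single food scaled to meet both minima, and each pair solved so both constraints bind.
edamame only: max(8.8/2.3, 11/5) = 3.826 servings → $3.83.
broccoli only: max(8.8/1.1, 11/4) = 8 servings → $5.20.
edamame + broccoli with both targets exact would need a negative amount; discard.
The minimum over all feasible corners is $3.83.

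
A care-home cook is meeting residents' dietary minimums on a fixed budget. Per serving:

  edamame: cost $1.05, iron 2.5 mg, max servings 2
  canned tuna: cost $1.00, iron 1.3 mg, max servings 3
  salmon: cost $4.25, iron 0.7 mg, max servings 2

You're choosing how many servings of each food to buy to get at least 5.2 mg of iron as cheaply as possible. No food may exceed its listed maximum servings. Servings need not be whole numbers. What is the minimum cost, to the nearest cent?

Cost per mg of iron: edamame $0.4200, canned tuna $0.7692, salmon $6.0714.
Take 2 servings of edamame: +5.0 mg iron for $2.10 (total $2.10, still need 0.2 mg).
Take 0.1538 servings of canned tuna: +0.2 mg iron for $0.15 (total $2.25, still need 0.0 mg).
Greedy by cheapest-per-mg is optimal for a single linear constraint, so the minimum cost is $2.25.

$2.25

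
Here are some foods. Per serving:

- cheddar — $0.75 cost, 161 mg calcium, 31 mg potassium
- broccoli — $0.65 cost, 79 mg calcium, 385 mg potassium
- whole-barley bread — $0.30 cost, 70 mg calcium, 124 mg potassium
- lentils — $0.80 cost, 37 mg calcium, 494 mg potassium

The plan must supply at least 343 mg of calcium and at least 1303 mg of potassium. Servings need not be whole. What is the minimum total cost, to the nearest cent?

The cheapest plan sits at a corner of the feasible region — with two constraints it uses at most two foods.
cheddar only: max(343/161, 1303/31) = 42.03 servings → $31.52.
broccoli only: max(343/79, 1303/385) = 4.342 servings → $2.82.
whole-barley bread only: max(343/70, 1303/124) = 10.51 servings → $3.15.
lentils only: max(343/37, 1303/494) = 9.27 servings → $7.42.
cheddar + broccoli with both tight: 0.4891 servings and 3.345 servings → $2.54.
cheddar + whole-barley bread: the both-tight solution has a negative serving — not a feasible corner.
cheddar + lentils with both tight: 1.547 servings and 2.541 servings → $3.19.
broccoli + whole-barley bread with both tight: 2.838 servings and 1.697 servings → $2.35.
broccoli + lentils: the both-tight solution has a negative serving — not a feasible corner.
whole-barley bread + lentils with both tight: 4.042 servings and 1.623 servings → $2.51.
The minimum over all feasible corners is $2.35.

$2.35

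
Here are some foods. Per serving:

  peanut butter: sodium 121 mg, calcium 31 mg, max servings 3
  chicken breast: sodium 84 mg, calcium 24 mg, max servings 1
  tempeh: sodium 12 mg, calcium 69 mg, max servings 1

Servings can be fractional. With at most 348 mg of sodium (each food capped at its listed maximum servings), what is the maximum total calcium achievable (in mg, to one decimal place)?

Calcium per mg sodium: tempeh 5.75, chicken breast 0.2857, peanut butter 0.2562.
Take 1 serving of tempeh: uses 12 mg sodium, +69.0 mg calcium (running total 69.0 mg).
Take 1 serving of chicken breast: uses 84 mg sodium, +24.0 mg calcium (running total 93.0 mg).
Take 2.083 servings of peanut butter: uses 252 mg sodium, +64.6 mg calcium (running total 157.6 mg).
Greedy by best ratio exhausts the sodium allowance optimally: 157.6 mg.

157.6 mg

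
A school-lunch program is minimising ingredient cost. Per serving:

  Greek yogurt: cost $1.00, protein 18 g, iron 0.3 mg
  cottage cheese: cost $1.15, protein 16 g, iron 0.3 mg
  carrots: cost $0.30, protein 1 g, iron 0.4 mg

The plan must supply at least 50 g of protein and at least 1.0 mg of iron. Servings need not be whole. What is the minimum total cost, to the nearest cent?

Greek yogurt only: max(50/18, 1.0/0.3) = 3.333 servings → $3.33.
cottage cheese only: max(50/16, 1.0/0.3) = 3.333 servings → $3.83.
carrots only: max(50/1, 1.0/0.4) = 50 servings → $15.00.
Greek yogurt + cottage cheese: intersection lies outside the first quadrant.
Greek yogurt + carrots with both tight: 2.754 servings and 0.4348 servings → $2.88.
cottage cheese + carrots with both tight: 3.115 servings and 0.1639 servings → $3.63.
The minimum over all feasible corners is $2.88.

$2.88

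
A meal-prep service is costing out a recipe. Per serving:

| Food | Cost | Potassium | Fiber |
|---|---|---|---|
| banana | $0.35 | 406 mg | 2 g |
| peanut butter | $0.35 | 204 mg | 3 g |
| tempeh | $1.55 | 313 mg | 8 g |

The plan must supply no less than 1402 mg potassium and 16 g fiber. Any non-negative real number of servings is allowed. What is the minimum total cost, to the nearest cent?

$2.00

Compare the cost at each extreme point of the feasible region.
banana only: max(1402/406, 16/2) = 8 servings → $2.80.
peanut butter only: max(1402/204, 16/3) = 6.873 servings → $2.41.
tempeh only: max(1402/313, 16/8) = 4.479 servings → $6.94.
banana + peanut butter with both tight: 1.163 servings and 4.558 servings → $2.00.
banana + tempeh with both tight: 2.368 servings and 1.408 servings → $3.01.
peanut butter + tempeh: intersection lies outside the first quadrant.
So the least-cost plan costs $2.00.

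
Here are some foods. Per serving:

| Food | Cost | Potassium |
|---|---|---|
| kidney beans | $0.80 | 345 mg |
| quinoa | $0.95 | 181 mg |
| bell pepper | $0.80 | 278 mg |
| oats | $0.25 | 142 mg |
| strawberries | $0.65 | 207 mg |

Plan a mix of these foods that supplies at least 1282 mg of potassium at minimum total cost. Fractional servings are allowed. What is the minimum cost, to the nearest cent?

$2.26

Cost per mg of potassium: oats $0.0018, kidney beans $0.0023, bell pepper $0.0029, strawberries $0.0031, quinoa $0.0052.
With no serving limits, use only oats: 1282 mg / 142 mg = 9.028 servings × $0.25 = $2.26.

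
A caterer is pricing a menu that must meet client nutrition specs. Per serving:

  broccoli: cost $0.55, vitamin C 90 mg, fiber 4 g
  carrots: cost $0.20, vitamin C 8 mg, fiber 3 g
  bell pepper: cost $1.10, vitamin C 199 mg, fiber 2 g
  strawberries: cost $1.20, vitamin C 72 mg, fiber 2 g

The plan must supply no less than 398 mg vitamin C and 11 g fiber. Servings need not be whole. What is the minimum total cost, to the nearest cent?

$2.32

Compare the cost at each extreme point of the feasible region.
broccoli only: max(398/90, 11/4) = 4.422 servings → $2.43.
carrots only: max(398/8, 11/3) = 49.75 servings → $9.95.
bell pepper only: max(398/199, 11/2) = 5.5 servings → $6.05.
strawberries only: max(398/72, 11/2) = 5.528 servings → $6.63.
broccoli + carrots with both targets exact would need a negative amount; discard.
broccoli + bell pepper with both tight: 2.261 servings and 0.9773 servings → $2.32.
broccoli + strawberries with both targets exact would need a negative amount; discard.
carrots + bell pepper with both tight: 2.398 servings and 1.904 servings → $2.57.
carrots + strawberries: the both-tight solution has a negative serving — not a feasible corner.
bell pepper + strawberries with both tight: 0.01575 servings and 5.484 servings → $6.60.
Cheapest feasible corner: $2.32.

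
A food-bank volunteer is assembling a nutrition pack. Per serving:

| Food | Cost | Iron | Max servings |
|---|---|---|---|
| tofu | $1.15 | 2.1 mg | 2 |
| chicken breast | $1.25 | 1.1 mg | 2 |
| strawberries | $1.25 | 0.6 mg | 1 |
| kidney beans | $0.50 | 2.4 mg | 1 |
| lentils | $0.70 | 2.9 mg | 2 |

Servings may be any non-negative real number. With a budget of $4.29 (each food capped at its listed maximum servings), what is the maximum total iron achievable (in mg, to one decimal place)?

Iron per dollar: kidney beans 4.8, lentils 4.143, tofu 1.826, chicken breast 0.88, strawberries 0.48.
Take 1 serving of kidney beans: spends $0.50, +2.4 mg iron (running total 2.4 mg).
Take 2 servings of lentils: spends $1.40, +5.8 mg iron (running total 8.2 mg).
Take 2 servings of tofu: spends $2.30, +4.2 mg iron (running total 12.4 mg).
Take 0.072 servings of chicken breast: spends $0.09, +0.1 mg iron (running total 12.5 mg).
Greedy by best ratio exhausts the cost allowance optimally: 12.5 mg.

12.5 mg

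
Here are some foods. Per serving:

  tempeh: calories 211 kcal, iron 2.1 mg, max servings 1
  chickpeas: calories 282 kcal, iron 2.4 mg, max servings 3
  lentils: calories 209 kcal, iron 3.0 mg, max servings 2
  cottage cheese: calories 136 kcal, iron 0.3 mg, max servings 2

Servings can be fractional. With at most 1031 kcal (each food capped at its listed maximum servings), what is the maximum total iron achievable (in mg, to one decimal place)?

11.5 mg

Iron per kcal: lentils 0.01435, tempeh 0.009953, chickpeas 0.008511, cottage cheese 0.002206.
Take 2 servings of lentils: uses 418 kcal, +6.0 mg iron (running total 6.0 mg).
Take 1 serving of tempeh: uses 211 kcal, +2.1 mg iron (running total 8.1 mg).
Take 1.426 servings of chickpeas: uses 402 kcal, +3.4 mg iron (running total 11.5 mg).
Greedy by best ratio exhausts the calories allowance optimally: 11.5 mg.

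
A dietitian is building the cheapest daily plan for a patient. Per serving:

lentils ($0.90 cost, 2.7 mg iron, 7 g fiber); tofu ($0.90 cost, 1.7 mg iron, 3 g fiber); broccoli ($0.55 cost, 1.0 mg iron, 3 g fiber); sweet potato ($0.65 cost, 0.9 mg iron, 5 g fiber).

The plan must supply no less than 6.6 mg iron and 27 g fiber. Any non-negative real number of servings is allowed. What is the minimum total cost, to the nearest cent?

With two linear requirements the optimum uses one or two foods; enumerate the corners.
lentils only: max(6.6/2.7, 27/7) = 3.857 servings → $3.47.
tofu only: max(6.6/1.7, 27/3) = 9 servings → $8.10.
broccoli only: max(6.6/1.0, 27/3) = 9 servings → $4.95.
sweet potato only: max(6.6/0.9, 27/5) = 7.333 servings → $4.77.
lentils + tofu with both targets exact would need a negative amount; discard.
lentils + broccoli: the both-tight solution has a negative serving — not a feasible corner.
lentils + sweet potato with both tight: 1.208 servings and 3.708 servings → $3.50.
tofu + broccoli with both targets exact would need a negative amount; discard.
tofu + sweet potato with both tight: 1.5 servings and 4.5 servings → $4.28.
broccoli + sweet potato with both tight: 3.783 servings and 3.13 servings → $4.12.
The minimum over all feasible corners is $3.47.

$3.47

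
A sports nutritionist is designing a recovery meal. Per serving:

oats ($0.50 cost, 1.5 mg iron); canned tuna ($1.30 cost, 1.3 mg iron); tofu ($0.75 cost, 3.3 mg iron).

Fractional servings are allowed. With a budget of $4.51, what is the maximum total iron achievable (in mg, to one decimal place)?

19.8 mg

Iron per dollar: tofu 4.4, oats 3, canned tuna 1.
With no serving limits, spend the whole cost allowance on tofu: $4.51 / $0.75 × 3.3 mg = 19.8 mg.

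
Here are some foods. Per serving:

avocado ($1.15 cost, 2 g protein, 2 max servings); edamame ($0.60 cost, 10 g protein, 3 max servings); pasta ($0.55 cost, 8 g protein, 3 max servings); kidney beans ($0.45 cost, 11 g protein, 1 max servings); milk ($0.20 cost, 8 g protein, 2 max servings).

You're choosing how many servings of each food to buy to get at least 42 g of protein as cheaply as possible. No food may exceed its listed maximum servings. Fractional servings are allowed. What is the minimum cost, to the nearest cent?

$1.75

Cost per g of protein: milk $0.0250, kidney beans $0.0409, edamame $0.0600, pasta $0.0688, avocado $0.5750.
Take 2 servings of milk: +16.0 g protein for $0.40 (total $0.40, still need 26.0 g).
Take 1 serving of kidney beans: +11.0 g protein for $0.45 (total $0.85, still need 15.0 g).
Take 1.5 servings of edamame: +15.0 g protein for $0.90 (total $1.75, still need 0.0 g).
Filling from the cheapest source first is optimal under one linear minimum: $1.75.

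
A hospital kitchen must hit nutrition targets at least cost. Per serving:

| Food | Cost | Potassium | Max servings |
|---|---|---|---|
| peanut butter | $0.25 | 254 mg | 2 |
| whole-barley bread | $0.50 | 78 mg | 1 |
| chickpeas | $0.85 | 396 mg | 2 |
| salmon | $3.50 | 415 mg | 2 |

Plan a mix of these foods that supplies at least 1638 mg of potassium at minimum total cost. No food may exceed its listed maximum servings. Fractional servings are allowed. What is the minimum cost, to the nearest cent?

Cost per mg of potassium: peanut butter $0.0010, chickpeas $0.0021, whole-barley bread $0.0064, salmon $0.0084.
Take 2 servings of peanut butter: +508.0 mg potassium for $0.50 (total $0.50, still need 1130.0 mg).
Take 2 servings of chickpeas: +792.0 mg potassium for $1.70 (total $2.20, still need 338.0 mg).
Take 1 serving of whole-barley bread: +78.0 mg potassium for $0.50 (total $2.70, still need 260.0 mg).
Take 0.6265 servings of salmon: +260.0 mg potassium for $2.19 (total $4.89, still need 0.0 mg).
Greedy by cheapest-per-mg is optimal for a single linear constraint, so the minimum cost is $4.89.

$4.89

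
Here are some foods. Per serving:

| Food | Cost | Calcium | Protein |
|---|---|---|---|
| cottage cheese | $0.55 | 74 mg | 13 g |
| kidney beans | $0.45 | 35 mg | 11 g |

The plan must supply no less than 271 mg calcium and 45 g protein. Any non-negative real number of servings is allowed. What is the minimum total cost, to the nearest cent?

$2.01

An LP optimum is at a vertex; with two nutrient constraints at most two foods are used. Check each candidate.
cottage cheese only: max(271/74, 45/13) = 3.662 servings → $2.01.
kidney beans only: max(271/35, 45/11) = 7.743 servings → $3.48.
cottage cheese + kidney beans: intersection lies outside the first quadrant.
Cheapest feasible corner: $2.01.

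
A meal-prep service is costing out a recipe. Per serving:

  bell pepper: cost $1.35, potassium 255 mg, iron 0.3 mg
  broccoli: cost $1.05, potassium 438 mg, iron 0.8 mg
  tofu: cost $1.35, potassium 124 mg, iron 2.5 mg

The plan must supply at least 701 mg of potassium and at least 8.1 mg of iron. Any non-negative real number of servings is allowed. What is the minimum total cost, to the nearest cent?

$4.84

bell pepper only: max(701/255, 8.1/0.3) = 27 servings → $36.45.
broccoli only: max(701/438, 8.1/0.8) = 10.12 servings → $10.63.
tofu only: max(701/124, 8.1/2.5) = 5.653 servings → $7.63.
bell pepper + broccoli with both targets exact would need a negative amount; discard.
bell pepper + tofu with both tight: 1.246 servings and 3.09 servings → $5.85.
broccoli + tofu with both tight: 0.7513 servings and 3 servings → $4.84.
The minimum over all feasible corners is $4.84.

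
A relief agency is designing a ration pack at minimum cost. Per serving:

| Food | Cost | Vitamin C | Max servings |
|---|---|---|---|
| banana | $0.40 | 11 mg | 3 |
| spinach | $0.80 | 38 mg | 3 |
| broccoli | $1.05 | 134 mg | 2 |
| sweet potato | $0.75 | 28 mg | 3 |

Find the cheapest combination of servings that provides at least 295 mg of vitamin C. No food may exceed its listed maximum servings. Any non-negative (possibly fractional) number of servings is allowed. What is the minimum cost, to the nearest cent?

$2.67

Cost per mg of vitamin C: broccoli $0.0078, spinach $0.0211, sweet potato $0.0268, banana $0.0364.
Take 2 servings of broccoli: +268.0 mg vitamin C for $2.10 (total $2.10, still need 27.0 mg).
Take 0.7105 servings of spinach: +27.0 mg vitamin C for $0.57 (total $2.67, still need 0.0 mg).
Greedy by cheapest-per-mg is optimal for a single linear constraint, so the minimum cost is $2.67.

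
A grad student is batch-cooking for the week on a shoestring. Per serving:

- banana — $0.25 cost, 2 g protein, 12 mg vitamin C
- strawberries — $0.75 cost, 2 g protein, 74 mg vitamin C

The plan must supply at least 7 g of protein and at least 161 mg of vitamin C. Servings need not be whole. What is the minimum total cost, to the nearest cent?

$1.83

At the optimum either one food covers both requirements or two foods hit both targets exactly; no other combination can be cheaper.
banana only: max(7/2, 161/12) = 13.42 servings → $3.35.
strawberries only: max(7/2, 161/74) = 3.5 servings → $2.62.
banana + strawberries with both tight: 1.581 servings and 1.919 servings → $1.83.
The minimum over all feasible corners is $1.83.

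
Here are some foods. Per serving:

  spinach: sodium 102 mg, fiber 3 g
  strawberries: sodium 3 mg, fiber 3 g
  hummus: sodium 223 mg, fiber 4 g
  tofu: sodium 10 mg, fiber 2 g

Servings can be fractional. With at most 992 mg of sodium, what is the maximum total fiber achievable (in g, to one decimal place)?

Fiber per mg sodium: strawberries 1, tofu 0.2, spinach 0.02941, hummus 0.01794.
With no serving limits, spend the whole sodium allowance on strawberries: 992 mg / 3 mg × 3 g = 992.0 g.

992.0 g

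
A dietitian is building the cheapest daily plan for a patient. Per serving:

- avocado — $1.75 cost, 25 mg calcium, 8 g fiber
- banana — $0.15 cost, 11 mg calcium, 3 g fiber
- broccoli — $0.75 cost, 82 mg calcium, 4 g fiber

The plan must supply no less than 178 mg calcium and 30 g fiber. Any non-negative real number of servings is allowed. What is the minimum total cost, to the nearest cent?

$2.06

This is a tiny linear program; its minimum lies at a vertex of the feasible set. List the vertices and price them.
avocado only: max(178/25, 30/8) = 7.12 servings → $12.46.
banana only: max(178/11, 30/3) = 16.18 servings → $2.43.
broccoli only: max(178/82, 30/4) = 7.5 servings → $5.62.
avocado + banana: the both-tight solution has a negative serving — not a feasible corner.
avocado + broccoli with both tight: 3.144 servings and 1.212 servings → $6.41.
banana + broccoli with both tight: 8.653 servings and 1.01 servings → $2.06.
The minimum over all feasible corners is $2.06.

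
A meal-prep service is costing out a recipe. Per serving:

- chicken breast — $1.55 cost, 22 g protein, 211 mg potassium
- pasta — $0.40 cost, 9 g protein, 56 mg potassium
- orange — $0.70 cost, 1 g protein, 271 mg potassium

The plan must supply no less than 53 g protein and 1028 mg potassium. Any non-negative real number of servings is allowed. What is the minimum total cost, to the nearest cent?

$4.08

chicken breast only: max(53/22, 1028/211) = 4.872 servings → $7.55.
pasta only: max(53/9, 1028/56) = 18.36 servings → $7.34.
orange only: max(53/1, 1028/271) = 53 servings → $37.10.
chicken breast + pasta with both targets exact would need a negative amount; discard.
chicken breast + orange with both tight: 2.319 servings and 1.988 servings → $4.99.
pasta + orange with both tight: 5.596 servings and 2.637 servings → $4.08.
Cheapest feasible corner: $4.08.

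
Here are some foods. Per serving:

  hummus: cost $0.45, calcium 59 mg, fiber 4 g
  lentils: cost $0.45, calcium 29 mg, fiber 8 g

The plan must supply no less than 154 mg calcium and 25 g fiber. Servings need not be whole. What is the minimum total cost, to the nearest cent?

Compare the cost at each extreme point of the feasible region.
hummus only: max(154/59, 25/4) = 6.25 servings → $2.81.
lentils only: max(154/29, 25/8) = 5.31 servings → $2.39.
hummus + lentils with both tight: 1.424 servings and 2.413 servings → $1.73.
So the least-cost plan costs $1.73.

$1.73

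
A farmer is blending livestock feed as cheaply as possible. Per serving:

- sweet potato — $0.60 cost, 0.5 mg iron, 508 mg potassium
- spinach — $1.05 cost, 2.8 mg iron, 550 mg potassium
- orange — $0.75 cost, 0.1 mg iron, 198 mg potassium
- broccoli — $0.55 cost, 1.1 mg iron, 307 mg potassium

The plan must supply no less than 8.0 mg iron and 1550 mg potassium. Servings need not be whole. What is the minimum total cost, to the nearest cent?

Minimising a linear cost over {iron ≥ 8.0, potassium ≥ 1550, servings ≥ 0} — the optimum is at a vertex, using one or two foods.
sweet potato only: max(8.0/0.5, 1550/508) = 16 servings → $9.60.
spinach only: max(8.0/2.8, 1550/550) = 2.857 servings → $3.00.
orange only: max(8.0/0.1, 1550/198) = 80 servings → $60.00.
broccoli only: max(8.0/1.1, 1550/307) = 7.273 servings → $4.00.
sweet potato + spinach: intersection lies outside the first quadrant.
sweet potato + orange with both targets exact would need a negative amount; discard.
sweet potato + broccoli: the both-tight solution has a negative serving — not a feasible corner.
spinach + orange: the both-tight solution has a negative serving — not a feasible corner.
spinach + broccoli: the both-tight solution has a negative serving — not a feasible corner.
orange + broccoli with both targets exact would need a negative amount; discard.
Cheapest feasible corner: $3.00.

$3.00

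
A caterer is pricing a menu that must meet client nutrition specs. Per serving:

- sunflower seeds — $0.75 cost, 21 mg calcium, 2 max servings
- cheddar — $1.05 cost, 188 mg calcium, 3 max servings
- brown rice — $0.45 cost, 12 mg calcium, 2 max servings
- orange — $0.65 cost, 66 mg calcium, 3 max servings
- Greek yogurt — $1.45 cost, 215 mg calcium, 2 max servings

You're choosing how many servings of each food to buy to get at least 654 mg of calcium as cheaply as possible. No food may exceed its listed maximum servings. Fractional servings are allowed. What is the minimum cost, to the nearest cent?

$3.76

Cost per mg of calcium: cheddar $0.0056, Greek yogurt $0.0067, orange $0.0098, sunflower seeds $0.0357, brown rice $0.0375.
Take 3 servings of cheddar: +564.0 mg calcium for $3.15 (total $3.15, still need 90.0 mg).
Take 0.4186 servings of Greek yogurt: +90.0 mg calcium for $0.61 (total $3.76, still need 0.0 mg).
Greedy by cheapest-per-mg is optimal for a single linear constraint, so the minimum cost is $3.76.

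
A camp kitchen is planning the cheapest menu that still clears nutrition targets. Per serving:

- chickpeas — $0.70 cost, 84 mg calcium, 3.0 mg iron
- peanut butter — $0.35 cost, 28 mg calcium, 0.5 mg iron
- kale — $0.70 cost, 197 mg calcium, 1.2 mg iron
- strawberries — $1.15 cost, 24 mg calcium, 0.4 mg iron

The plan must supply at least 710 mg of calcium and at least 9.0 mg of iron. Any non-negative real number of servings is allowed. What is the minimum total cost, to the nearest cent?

Compare the cost at each extreme point of the feasible region.
chickpeas only: max(710/84, 9.0/3.0) = 8.452 servings → $5.92.
peanut butter only: max(710/28, 9.0/0.5) = 25.36 servings → $8.88.
kale only: max(710/197, 9.0/1.2) = 7.5 servings → $5.25.
strawberries only: max(710/24, 9.0/0.4) = 29.58 servings → $34.02.
chickpeas + peanut butter: the both-tight solution has a negative serving — not a feasible corner.
chickpeas + kale with both tight: 1.879 servings and 2.803 servings → $3.28.
chickpeas + strawberries with both targets exact would need a negative amount; discard.
peanut butter + kale with both tight: 14.19 servings and 1.587 servings → $6.08.
peanut butter + strawberries with both targets exact would need a negative amount; discard.
kale + strawberries with both tight: 1.36 servings and 18.42 servings → $22.14.
The minimum over all feasible corners is $3.28.

$3.28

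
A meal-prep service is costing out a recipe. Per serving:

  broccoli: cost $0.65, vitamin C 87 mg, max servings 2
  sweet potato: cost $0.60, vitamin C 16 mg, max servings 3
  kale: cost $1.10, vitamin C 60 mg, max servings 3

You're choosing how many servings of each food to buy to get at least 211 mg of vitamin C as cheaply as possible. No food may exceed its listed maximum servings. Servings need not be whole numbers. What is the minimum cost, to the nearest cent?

Cost per mg of vitamin C: broccoli $0.0075, kale $0.0183, sweet potato $0.0375.
Take 2 servings of broccoli: +174.0 mg vitamin C for $1.30 (total $1.30, still need 37.0 mg).
Take 0.6167 servings of kale: +37.0 mg vitamin C for $0.68 (total $1.98, still need 0.0 mg).
Filling from the cheapest source first is optimal under one linear minimum: $1.98.

$1.98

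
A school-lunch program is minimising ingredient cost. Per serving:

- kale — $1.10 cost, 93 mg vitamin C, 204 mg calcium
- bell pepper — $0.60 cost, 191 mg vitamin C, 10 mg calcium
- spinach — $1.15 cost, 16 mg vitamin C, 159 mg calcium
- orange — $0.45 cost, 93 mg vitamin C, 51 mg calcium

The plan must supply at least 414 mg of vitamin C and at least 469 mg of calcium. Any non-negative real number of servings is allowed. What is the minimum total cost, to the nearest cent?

$3.03

At the optimum either one food covers both requirements or two foods hit both targets exactly; no other combination can be cheaper.
kale only: max(414/93, 469/204) = 4.452 servings → $4.90.
bell pepper only: max(414/191, 469/10) = 46.9 servings → $28.14.
spinach only: max(414/16, 469/159) = 25.88 servings → $29.76.
orange only: max(414/93, 469/51) = 9.196 servings → $4.14.
kale + bell pepper with both tight: 2.246 servings and 1.074 servings → $3.12.
kale + spinach with both targets exact would need a negative amount; discard.
kale + orange with both tight: 1.581 servings and 2.87 servings → $3.03.
bell pepper + spinach with both tight: 1.931 servings and 2.828 servings → $4.41.
bell pepper + orange: intersection lies outside the first quadrant.
spinach + orange with both tight: 1.611 servings and 4.175 servings → $3.73.
Cheapest feasible corner: $3.03.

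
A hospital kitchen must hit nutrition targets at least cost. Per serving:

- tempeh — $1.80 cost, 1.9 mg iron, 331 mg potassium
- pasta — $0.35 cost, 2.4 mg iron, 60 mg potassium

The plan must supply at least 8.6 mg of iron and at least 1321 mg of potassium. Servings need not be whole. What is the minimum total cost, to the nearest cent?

$7.20

An LP optimum is at a vertex; with two nutrient constraints at most two foods are used. Check each candidate.
tempeh only: max(8.6/1.9, 1321/331) = 4.526 servings → $8.15.
pasta only: max(8.6/2.4, 1321/60) = 22.02 servings → $7.71.
tempeh + pasta with both tight: 3.901 servings and 0.4949 servings → $7.20.
So the least-cost plan costs $7.20.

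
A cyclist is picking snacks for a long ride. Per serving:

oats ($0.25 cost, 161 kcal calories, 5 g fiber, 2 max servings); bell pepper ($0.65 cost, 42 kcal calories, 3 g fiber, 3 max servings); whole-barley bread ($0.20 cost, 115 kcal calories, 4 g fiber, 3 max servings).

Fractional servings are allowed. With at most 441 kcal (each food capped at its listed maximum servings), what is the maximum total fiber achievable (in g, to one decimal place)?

Fiber per kcal: bell pepper 0.07143, whole-barley bread 0.03478, oats 0.03106.
Take 3 servings of bell pepper: uses 126 kcal, +9.0 g fiber (running total 9.0 g).
Take 2.739 servings of whole-barley bread: uses 315 kcal, +11.0 g fiber (running total 20.0 g).
Greedy by best ratio exhausts the calories allowance optimally: 20.0 g.

20.0 g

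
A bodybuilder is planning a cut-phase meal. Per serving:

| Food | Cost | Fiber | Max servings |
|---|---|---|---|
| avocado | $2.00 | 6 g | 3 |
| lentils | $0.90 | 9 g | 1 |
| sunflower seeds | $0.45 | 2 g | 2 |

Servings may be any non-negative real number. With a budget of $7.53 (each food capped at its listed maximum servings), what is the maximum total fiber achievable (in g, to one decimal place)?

Fiber per dollar: lentils 10, sunflower seeds 4.444, avocado 3.
Take 1 serving of lentils: spends $0.90, +9.0 g fiber (running total 9.0 g).
Take 2 servings of sunflower seeds: spends $0.90, +4.0 g fiber (running total 13.0 g).
Take 2.865 servings of avocado: spends $5.73, +17.2 g fiber (running total 30.2 g).
Greedy by best ratio exhausts the cost allowance optimally: 30.2 g.

30.2 g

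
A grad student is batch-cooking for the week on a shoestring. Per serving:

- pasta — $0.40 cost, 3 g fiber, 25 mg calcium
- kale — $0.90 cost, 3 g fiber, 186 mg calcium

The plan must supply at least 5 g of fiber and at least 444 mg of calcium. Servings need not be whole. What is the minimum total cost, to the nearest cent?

pasta only: max(5/3, 444/25) = 17.76 servings → $7.10.
kale only: max(5/3, 444/186) = 2.387 servings → $2.15.
pasta + kale: the both-tight solution has a negative serving — not a feasible corner.
The minimum over all feasible corners is $2.15.

$2.15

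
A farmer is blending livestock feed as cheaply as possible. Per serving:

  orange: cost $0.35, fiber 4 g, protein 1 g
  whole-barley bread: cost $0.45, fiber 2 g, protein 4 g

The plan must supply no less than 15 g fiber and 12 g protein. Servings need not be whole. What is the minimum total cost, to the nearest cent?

$1.96

orange only: max(15/4, 12/1) = 12 servings → $4.20.
whole-barley bread only: max(15/2, 12/4) = 7.5 servings → $3.38.
orange + whole-barley bread with both tight: 2.571 servings and 2.357 servings → $1.96.
Cheapest feasible corner: $1.96.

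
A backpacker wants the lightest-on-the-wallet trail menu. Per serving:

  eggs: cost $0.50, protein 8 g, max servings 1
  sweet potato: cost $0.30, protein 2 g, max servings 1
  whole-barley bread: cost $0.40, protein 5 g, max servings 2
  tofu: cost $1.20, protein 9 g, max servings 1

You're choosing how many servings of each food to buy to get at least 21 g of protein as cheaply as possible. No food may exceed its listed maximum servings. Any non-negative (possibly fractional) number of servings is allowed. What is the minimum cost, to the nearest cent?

Cost per g of protein: eggs $0.0625, whole-barley bread $0.0800, tofu $0.1333, sweet potato $0.1500.
Take 1 serving of eggs: +8.0 g protein for $0.50 (total $0.50, still need 13.0 g).
Take 2 servings of whole-barley bread: +10.0 g protein for $0.80 (total $1.30, still need 3.0 g).
Take 0.3333 servings of tofu: +3.0 g protein for $0.40 (total $1.70, still need 0.0 g).
Greedy by cheapest-per-g is optimal for a single linear constraint, so the minimum cost is $1.70.

$1.70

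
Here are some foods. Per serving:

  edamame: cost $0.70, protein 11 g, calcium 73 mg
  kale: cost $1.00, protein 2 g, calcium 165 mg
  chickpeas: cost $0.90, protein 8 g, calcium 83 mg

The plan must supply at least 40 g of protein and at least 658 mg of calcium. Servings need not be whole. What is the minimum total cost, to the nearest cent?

Compare the cost at each extreme point of the feasible region.
edamame only: max(40/11, 658/73) = 9.014 servings → $6.31.
kale only: max(40/2, 658/165) = 20 servings → $20.00.
chickpeas only: max(40/8, 658/83) = 7.928 servings → $7.13.
edamame + kale with both tight: 3.166 servings and 2.587 servings → $4.80.
edamame + chickpeas: intersection lies outside the first quadrant.
kale + chickpeas with both tight: 1.685 servings and 4.579 servings → $5.81.
So the least-cost plan costs $4.80.

$4.80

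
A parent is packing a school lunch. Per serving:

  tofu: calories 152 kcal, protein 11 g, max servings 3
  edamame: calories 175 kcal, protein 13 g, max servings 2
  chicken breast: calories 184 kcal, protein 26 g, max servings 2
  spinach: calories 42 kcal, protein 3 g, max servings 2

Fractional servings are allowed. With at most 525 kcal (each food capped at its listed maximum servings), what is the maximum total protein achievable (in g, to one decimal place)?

Protein per kcal: chicken breast 0.1413, edamame 0.07429, tofu 0.07237, spinach 0.07143.
Take 2 servings of chicken breast: uses 368 kcal, +52.0 g protein (running total 52.0 g).
Take 0.8971 servings of edamame: uses 157 kcal, +11.7 g protein (running total 63.7 g).
Greedy by best ratio exhausts the calories allowance optimally: 63.7 g.

63.7 g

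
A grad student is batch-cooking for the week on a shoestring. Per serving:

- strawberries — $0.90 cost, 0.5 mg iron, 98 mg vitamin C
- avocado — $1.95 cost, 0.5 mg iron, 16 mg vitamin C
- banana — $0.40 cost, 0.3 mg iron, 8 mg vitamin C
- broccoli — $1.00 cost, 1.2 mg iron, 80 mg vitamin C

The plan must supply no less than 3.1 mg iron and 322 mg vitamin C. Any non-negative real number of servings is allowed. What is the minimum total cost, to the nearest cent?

$3.45

Check every corner: each single food scaled to meet both minima, and each pair solved so both constraints bind.
strawberries only: max(3.1/0.5, 322/98) = 6.2 servings → $5.58.
avocado only: max(3.1/0.5, 322/16) = 20.12 servings → $39.24.
banana only: max(3.1/0.3, 322/8) = 40.25 servings → $16.10.
broccoli only: max(3.1/1.2, 322/80) = 4.025 servings → $4.03.
strawberries + avocado with both tight: 2.717 servings and 3.483 servings → $9.24.
strawberries + banana with both tight: 2.827 servings and 5.622 servings → $4.79.
strawberries + broccoli with both tight: 1.784 servings and 1.84 servings → $3.45.
avocado + banana with both targets exact would need a negative amount; discard.
avocado + broccoli: intersection lies outside the first quadrant.
banana + broccoli: intersection lies outside the first quadrant.
Cheapest feasible corner: $3.45.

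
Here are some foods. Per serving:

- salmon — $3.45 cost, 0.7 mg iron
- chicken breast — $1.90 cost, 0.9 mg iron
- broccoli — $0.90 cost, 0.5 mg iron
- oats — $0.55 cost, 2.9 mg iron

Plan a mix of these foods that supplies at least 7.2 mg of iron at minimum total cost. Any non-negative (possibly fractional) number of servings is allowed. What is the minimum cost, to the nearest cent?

Cost per mg of iron: oats $0.1897, broccoli $1.8000, chicken breast $2.1111, salmon $4.9286.
With no serving limits, use only oats: 7.2 mg / 2.9 mg = 2.483 servings × $0.55 = $1.37.

$1.37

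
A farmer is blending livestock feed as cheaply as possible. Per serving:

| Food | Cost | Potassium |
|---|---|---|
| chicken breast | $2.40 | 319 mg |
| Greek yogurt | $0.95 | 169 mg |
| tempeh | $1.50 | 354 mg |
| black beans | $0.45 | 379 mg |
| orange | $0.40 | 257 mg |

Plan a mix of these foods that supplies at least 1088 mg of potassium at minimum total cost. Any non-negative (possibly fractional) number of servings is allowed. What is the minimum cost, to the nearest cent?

Cost per mg of potassium: black beans $0.0012, orange $0.0016, tempeh $0.0042, Greek yogurt $0.0056, chicken breast $0.0075.
With no serving limits, use only black beans: 1088 mg / 379 mg = 2.871 servings × $0.45 = $1.29.

$1.29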